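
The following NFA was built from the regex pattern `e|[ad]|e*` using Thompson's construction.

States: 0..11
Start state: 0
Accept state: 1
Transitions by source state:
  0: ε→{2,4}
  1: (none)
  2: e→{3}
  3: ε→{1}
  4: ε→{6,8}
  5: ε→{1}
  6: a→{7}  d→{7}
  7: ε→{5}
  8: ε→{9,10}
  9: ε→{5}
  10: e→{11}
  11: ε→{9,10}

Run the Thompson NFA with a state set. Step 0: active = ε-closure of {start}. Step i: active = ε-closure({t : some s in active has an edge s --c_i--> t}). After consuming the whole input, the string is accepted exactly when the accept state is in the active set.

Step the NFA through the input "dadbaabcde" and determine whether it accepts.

initial (ε-close {0}): {0,1,2,4,5,6,8,9,10}
'd' @ 1: {1,5,7}  (accept∈set)
'a' @ 2: {}  — no active states
rest 'dbaabcde' ignored (set empty)
final: {}; accept 1 not in set

Answer: REJECT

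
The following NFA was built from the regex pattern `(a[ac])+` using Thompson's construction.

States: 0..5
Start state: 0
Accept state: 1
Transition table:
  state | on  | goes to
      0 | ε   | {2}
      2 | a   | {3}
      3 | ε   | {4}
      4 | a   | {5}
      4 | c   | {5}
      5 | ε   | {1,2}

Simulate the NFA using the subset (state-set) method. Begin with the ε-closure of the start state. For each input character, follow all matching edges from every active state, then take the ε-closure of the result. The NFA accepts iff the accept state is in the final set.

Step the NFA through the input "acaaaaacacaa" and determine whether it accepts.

Answer: ACCEPT

Trace:
initial (ε-close {0}): {0,2}
'a' @ 1: {3,4}
'c' @ 2: {1,2,5}  (accept∈set)
'a' @ 3: {3,4}
'a' @ 4: {1,2,5}  (accept∈set)
'a' @ 5: {3,4}
'a' @ 6: {1,2,5}  (accept∈set)
'a' @ 7: {3,4}
'c' @ 8: {1,2,5}  (accept∈set)
'a' @ 9: {3,4}
'c' @ 10: {1,2,5}  (accept∈set)
'a' @ 11: {3,4}
'a' @ 12: {1,2,5}  (accept∈set)
after full input: {1,2,5}  (accept=1 in)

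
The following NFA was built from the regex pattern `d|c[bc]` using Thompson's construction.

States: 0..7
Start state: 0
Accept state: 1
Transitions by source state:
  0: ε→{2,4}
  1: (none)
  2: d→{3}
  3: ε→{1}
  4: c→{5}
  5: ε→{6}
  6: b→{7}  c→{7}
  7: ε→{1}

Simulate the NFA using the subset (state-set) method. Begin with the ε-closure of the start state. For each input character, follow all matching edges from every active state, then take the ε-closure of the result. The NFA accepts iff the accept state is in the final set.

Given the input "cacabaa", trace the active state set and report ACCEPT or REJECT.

start: ε-closure({0}) = {0,2,4}
'c' @ 1: {5,6}
'a' @ 2: {}  — state set empty
rest 'cabaa' ignored (set empty)
final: {}; accept 1 not in set

Answer: REJECT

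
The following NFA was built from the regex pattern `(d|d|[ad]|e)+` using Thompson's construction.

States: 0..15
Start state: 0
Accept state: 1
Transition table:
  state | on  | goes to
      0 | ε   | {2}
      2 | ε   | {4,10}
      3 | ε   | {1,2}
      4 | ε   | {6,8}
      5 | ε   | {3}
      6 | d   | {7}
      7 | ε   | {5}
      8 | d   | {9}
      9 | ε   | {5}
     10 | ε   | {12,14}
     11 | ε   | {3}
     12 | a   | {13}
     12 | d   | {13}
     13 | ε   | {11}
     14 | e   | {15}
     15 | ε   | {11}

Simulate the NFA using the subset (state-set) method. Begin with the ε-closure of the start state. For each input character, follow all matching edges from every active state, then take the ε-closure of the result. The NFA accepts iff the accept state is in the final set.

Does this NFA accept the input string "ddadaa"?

Answer: ACCEPT

Steps:
S₀ = ε-closure({0}) = {0,2,4,6,8,10,12,14}
'd' @ 1: {1,2,3,4,5,6,7,8,9,10,11,12,13,14}  [accepting]
'd' @ 2: {1,2,3,4,5,6,7,8,9,10,11,12,13,14}  [accepting]
'a' @ 3: {1,2,3,4,6,8,10,11,12,13,14}  [accepting]
'd' @ 4: {1,2,3,4,5,6,7,8,9,10,11,12,13,14}  [accepting]
'a' @ 5: {1,2,3,4,6,8,10,11,12,13,14}  [accepting]
'a' @ 6: {1,2,3,4,6,8,10,11,12,13,14}  [accepting]
final: {1,2,3,4,6,8,10,11,12,13,14}; accept 1 in set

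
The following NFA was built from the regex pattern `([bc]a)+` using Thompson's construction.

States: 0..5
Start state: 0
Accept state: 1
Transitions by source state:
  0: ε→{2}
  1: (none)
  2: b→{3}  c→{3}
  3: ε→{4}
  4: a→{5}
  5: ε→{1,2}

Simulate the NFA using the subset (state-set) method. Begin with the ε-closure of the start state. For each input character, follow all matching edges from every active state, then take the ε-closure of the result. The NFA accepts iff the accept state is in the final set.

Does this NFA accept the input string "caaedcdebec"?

Answer: REJECT

Trace:
start: ε-closure({0}) = {0,2}
'c' @ 1: {3,4}
'a' @ 2: {1,2,5}  (accept∈set)
'a' @ 3: {}  — no active states
rest 'edcdebec' ignored (set empty)
final: {}; accept 1 not in set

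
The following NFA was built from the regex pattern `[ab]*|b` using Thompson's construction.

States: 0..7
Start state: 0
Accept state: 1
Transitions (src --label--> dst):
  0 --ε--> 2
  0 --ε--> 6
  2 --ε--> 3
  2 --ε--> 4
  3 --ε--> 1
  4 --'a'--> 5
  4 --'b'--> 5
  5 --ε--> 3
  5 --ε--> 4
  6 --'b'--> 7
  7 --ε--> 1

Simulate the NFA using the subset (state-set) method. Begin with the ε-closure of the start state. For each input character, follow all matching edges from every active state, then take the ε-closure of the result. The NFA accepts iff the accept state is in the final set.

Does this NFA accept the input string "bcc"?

Answer: REJECT

Trace:
initial (ε-close {0}): {0,1,2,3,4,6}
'b' @ 1: {1,3,4,5,7}  ✓accept
'c' @ 2: {}  — dead — no transitions
rest 'c' ignored (set empty)
final: {}; accept 1 not in set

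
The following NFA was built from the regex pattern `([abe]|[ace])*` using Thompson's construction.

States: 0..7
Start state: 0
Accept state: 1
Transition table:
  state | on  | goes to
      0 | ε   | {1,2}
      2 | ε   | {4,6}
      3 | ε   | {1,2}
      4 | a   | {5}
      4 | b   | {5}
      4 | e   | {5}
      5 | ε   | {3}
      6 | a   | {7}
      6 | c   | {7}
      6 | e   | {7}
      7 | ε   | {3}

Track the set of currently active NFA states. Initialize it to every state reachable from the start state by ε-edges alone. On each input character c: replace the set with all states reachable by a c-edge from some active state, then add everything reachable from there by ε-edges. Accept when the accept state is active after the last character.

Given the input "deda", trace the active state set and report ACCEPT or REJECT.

start: ε-closure({0}) = {0,1,2,4,6}
'd' @ 1: {}  — state set empty
rest 'eda' ignored (set empty)
final: {}; accept 1 not in set

Answer: REJECT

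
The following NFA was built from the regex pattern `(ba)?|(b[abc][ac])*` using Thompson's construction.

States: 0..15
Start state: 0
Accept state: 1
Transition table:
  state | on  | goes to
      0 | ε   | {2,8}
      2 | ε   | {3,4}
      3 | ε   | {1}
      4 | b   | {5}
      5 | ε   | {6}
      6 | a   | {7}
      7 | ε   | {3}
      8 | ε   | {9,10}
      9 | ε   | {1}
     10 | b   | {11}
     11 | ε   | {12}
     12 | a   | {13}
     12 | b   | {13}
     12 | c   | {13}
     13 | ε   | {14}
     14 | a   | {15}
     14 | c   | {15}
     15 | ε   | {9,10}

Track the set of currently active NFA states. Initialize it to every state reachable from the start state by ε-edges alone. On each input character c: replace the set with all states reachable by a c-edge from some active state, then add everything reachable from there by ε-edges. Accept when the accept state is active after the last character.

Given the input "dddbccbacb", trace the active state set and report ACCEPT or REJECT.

start: ε-closure({0}) = {0,1,2,3,4,8,9,10}
'd' @ 1: {}  — dead — no transitions
rest 'ddbccbacb' ignored (set empty)
end set {} — state 1 not in

Answer: REJECT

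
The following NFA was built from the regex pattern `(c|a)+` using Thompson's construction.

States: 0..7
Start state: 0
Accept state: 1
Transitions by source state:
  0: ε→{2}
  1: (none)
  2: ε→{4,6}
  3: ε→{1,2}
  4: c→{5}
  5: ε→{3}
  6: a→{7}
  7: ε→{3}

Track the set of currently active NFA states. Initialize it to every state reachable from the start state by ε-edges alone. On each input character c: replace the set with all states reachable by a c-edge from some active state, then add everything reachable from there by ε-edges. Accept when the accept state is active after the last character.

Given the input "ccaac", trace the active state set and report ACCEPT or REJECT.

start: ε-closure({0}) = {0,2,4,6}
'c' @ 1: {1,2,3,4,5,6}  (accept∈set)
'c' @ 2: {1,2,3,4,5,6}  (accept∈set)
'a' @ 3: {1,2,3,4,6,7}  (accept∈set)
'a' @ 4: {1,2,3,4,6,7}  (accept∈set)
'c' @ 5: {1,2,3,4,5,6}  (accept∈set)
final: {1,2,3,4,5,6}; accept 1 in set

Answer: ACCEPT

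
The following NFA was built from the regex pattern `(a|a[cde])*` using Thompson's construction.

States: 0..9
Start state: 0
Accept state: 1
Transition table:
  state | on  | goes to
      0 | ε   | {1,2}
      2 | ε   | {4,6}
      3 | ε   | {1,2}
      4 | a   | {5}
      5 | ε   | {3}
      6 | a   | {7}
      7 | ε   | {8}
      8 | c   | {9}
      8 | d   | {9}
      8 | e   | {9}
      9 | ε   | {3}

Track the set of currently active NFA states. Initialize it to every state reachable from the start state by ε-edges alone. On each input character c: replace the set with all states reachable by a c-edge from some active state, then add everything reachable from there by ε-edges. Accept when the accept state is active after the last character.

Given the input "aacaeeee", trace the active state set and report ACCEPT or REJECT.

Answer: REJECT

Steps:
start: ε-closure({0}) = {0,1,2,4,6}
'a' @ 1: {1,2,3,4,5,6,7,8}  (accept∈set)
'a' @ 2: {1,2,3,4,5,6,7,8}  (accept∈set)
'c' @ 3: {1,2,3,4,6,9}  (accept∈set)
'a' @ 4: {1,2,3,4,5,6,7,8}  (accept∈set)
'e' @ 5: {1,2,3,4,6,9}  (accept∈set)
'e' @ 6: {}  — dead — no transitions
rest 'ee' ignored (set empty)
after full input: {}  (accept=1 not in)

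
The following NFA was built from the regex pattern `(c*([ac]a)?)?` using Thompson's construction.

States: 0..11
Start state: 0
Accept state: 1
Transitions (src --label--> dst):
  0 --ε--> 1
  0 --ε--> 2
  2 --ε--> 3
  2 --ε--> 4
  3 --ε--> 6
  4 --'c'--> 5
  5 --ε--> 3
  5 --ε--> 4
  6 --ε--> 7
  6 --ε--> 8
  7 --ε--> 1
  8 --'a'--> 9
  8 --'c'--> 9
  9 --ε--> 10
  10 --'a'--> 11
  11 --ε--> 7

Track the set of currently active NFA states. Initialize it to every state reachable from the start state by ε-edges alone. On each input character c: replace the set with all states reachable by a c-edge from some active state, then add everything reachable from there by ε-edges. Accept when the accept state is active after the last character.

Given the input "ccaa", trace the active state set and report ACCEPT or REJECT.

S₀ = ε-closure({0}) = {0,1,2,3,4,6,7,8}
'c' @ 1: {1,3,4,5,6,7,8,9,10}  ✓accept
'c' @ 2: {1,3,4,5,6,7,8,9,10}  ✓accept
'a' @ 3: {1,7,9,10,11}  ✓accept
'a' @ 4: {1,7,11}  ✓accept
after full input: {1,7,11}  (accept=1 in)

Answer: ACCEPT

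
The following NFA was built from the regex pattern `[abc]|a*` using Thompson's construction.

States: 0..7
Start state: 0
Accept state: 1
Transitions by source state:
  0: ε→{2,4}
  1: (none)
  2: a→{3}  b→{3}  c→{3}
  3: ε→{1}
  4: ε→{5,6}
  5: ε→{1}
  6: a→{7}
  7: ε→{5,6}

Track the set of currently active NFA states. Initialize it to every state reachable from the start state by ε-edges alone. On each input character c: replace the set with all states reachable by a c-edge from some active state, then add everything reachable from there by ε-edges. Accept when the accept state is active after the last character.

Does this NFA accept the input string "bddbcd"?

initial (ε-close {0}): {0,1,2,4,5,6}
'b' @ 1: {1,3}  ✓accept
'd' @ 2: {}  — state set empty
rest 'dbcd' ignored (set empty)
final: {}; accept 1 not in set

Answer: REJECT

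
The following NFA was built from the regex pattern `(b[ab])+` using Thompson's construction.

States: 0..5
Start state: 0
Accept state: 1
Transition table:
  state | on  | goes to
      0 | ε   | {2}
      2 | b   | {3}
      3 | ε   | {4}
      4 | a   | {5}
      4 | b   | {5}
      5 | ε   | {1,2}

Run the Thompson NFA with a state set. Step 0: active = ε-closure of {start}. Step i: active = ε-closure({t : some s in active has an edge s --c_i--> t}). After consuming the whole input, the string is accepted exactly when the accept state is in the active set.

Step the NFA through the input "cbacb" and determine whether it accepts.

initial (ε-close {0}): {0,2}
'c' @ 1: {}  — no active states
rest 'bacb' ignored (set empty)
final: {}; accept 1 not in set

Answer: REJECT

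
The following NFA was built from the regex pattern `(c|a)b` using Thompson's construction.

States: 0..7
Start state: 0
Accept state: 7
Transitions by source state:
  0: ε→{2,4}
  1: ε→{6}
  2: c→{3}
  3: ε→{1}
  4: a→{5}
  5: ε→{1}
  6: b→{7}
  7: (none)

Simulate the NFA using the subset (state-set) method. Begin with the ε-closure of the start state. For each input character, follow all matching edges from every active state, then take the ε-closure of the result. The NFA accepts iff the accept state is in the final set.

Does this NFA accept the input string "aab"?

Answer: REJECT

Steps:
initial (ε-close {0}): {0,2,4}
'a' @ 1: {1,5,6}
'a' @ 2: {}  — dead — no transitions
rest 'b' ignored (set empty)
final: {}; accept 7 not in set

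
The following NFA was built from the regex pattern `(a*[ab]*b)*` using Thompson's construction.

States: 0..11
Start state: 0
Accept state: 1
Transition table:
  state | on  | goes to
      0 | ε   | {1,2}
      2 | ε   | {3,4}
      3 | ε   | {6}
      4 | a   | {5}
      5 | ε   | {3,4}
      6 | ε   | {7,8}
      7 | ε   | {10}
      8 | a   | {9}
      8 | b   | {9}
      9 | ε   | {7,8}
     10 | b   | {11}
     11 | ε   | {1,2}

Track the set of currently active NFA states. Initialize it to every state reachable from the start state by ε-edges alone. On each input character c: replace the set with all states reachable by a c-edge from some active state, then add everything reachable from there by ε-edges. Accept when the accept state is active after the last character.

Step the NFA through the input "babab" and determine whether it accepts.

Answer: ACCEPT

Steps:
S₀ = ε-closure({0}) = {0,1,2,3,4,6,7,8,10}
'b' @ 1: {1,2,3,4,6,7,8,9,10,11}  [accepting]
'a' @ 2: {3,4,5,6,7,8,9,10}
'b' @ 3: {1,2,3,4,6,7,8,9,10,11}  [accepting]
'a' @ 4: {3,4,5,6,7,8,9,10}
'b' @ 5: {1,2,3,4,6,7,8,9,10,11}  [accepting]
end set {1,2,3,4,6,7,8,9,10,11} — state 1 in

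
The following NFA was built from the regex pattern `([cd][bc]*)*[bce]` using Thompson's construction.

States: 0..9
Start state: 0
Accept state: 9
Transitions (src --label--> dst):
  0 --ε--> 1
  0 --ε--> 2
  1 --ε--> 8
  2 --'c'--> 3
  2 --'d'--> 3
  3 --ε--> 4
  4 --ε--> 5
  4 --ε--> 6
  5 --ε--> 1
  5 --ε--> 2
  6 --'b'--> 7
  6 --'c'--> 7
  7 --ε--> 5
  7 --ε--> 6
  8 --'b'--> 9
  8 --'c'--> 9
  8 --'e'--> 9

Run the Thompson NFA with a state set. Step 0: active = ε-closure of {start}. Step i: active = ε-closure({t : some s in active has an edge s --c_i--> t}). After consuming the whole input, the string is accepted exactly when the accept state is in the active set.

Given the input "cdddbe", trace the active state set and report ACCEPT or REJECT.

start: ε-closure({0}) = {0,1,2,8}
'c' @ 1: {1,2,3,4,5,6,8,9}  [accepting]
'd' @ 2: {1,2,3,4,5,6,8}
'd' @ 3: {1,2,3,4,5,6,8}
'd' @ 4: {1,2,3,4,5,6,8}
'b' @ 5: {1,2,5,6,7,8,9}  [accepting]
'e' @ 6: {9}  [accepting]
final: {9}; accept 9 in set

Answer: ACCEPT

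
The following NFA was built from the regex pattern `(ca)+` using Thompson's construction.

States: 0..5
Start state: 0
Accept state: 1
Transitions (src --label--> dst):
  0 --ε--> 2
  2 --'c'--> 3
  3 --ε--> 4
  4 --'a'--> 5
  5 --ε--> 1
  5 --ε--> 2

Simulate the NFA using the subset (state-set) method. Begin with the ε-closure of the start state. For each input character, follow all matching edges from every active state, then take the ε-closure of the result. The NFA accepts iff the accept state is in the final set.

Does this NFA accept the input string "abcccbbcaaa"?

start: ε-closure({0}) = {0,2}
'a' @ 1: {}  — dead — no transitions
rest 'bcccbbcaaa' ignored (set empty)
after full input: {}  (accept=1 not in)

Answer: REJECT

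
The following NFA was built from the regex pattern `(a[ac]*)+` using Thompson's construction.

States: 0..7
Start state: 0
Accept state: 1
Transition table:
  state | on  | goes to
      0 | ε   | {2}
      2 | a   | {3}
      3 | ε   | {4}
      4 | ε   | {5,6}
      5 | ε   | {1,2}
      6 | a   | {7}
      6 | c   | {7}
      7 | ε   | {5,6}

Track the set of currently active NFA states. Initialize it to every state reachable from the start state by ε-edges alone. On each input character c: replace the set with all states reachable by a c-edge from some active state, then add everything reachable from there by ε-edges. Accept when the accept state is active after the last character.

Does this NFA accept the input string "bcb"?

S₀ = ε-closure({0}) = {0,2}
'b' @ 1: {}  — dead — no transitions
rest 'cb' ignored (set empty)
after full input: {}  (accept=1 not in)

Answer: REJECT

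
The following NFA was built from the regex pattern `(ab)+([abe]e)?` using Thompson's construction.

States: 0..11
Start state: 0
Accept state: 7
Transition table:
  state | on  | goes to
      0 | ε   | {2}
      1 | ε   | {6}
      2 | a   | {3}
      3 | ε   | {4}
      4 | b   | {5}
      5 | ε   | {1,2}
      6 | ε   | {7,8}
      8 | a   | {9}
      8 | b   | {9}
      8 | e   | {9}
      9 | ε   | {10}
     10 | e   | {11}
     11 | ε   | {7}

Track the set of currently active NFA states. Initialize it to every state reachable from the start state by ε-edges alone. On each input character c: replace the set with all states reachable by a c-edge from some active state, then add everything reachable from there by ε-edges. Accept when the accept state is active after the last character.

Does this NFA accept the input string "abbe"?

Answer: ACCEPT

Derivation:
S₀ = ε-closure({0}) = {0,2}
'a' @ 1: {3,4}
'b' @ 2: {1,2,5,6,7,8}  ✓accept
'b' @ 3: {9,10}
'e' @ 4: {7,11}  ✓accept
end set {7,11} — state 7 in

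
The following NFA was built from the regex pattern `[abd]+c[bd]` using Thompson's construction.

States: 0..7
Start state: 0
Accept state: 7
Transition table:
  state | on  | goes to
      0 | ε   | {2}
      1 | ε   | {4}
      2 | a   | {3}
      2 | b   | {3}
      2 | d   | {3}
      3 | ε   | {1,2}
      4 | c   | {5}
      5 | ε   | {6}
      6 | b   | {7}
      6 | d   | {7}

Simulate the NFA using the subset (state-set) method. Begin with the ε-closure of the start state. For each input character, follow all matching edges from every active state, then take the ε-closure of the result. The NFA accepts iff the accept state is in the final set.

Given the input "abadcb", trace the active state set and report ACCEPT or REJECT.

Answer: ACCEPT

Derivation:
initial (ε-close {0}): {0,2}
'a' @ 1: {1,2,3,4}
'b' @ 2: {1,2,3,4}
'a' @ 3: {1,2,3,4}
'd' @ 4: {1,2,3,4}
'c' @ 5: {5,6}
'b' @ 6: {7}  ✓accept
final: {7}; accept 7 in set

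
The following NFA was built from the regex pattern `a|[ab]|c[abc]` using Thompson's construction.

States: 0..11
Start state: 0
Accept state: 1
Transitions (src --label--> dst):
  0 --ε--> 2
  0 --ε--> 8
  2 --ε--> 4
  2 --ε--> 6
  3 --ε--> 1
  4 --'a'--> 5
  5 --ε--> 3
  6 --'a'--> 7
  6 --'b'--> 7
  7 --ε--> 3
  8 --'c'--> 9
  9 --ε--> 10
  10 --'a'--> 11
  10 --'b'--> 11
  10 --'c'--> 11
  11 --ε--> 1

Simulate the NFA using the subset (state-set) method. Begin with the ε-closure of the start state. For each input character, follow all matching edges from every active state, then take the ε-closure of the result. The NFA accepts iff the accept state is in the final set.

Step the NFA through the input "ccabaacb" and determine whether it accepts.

Answer: REJECT

Steps:
S₀ = ε-closure({0}) = {0,2,4,6,8}
'c' @ 1: {9,10}
'c' @ 2: {1,11}  ✓accept
'a' @ 3: {}  — dead — no transitions
rest 'baacb' ignored (set empty)
final: {}; accept 1 not in set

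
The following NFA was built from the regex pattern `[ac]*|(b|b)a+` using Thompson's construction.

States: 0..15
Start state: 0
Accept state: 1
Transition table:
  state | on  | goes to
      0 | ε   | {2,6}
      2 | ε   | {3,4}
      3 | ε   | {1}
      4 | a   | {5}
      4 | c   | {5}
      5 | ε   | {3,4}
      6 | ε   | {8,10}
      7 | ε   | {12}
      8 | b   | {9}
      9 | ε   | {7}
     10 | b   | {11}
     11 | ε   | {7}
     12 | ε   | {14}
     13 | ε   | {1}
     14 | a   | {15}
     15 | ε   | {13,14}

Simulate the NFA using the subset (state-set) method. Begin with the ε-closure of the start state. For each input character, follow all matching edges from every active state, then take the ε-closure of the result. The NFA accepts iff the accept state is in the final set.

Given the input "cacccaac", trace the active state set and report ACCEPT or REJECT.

S₀ = ε-closure({0}) = {0,1,2,3,4,6,8,10}
'c' @ 1: {1,3,4,5}  ✓accept
'a' @ 2: {1,3,4,5}  ✓accept
'c' @ 3: {1,3,4,5}  ✓accept
'c' @ 4: {1,3,4,5}  ✓accept
'c' @ 5: {1,3,4,5}  ✓accept
'a' @ 6: {1,3,4,5}  ✓accept
'a' @ 7: {1,3,4,5}  ✓accept
'c' @ 8: {1,3,4,5}  ✓accept
end set {1,3,4,5} — state 1 in

Answer: ACCEPT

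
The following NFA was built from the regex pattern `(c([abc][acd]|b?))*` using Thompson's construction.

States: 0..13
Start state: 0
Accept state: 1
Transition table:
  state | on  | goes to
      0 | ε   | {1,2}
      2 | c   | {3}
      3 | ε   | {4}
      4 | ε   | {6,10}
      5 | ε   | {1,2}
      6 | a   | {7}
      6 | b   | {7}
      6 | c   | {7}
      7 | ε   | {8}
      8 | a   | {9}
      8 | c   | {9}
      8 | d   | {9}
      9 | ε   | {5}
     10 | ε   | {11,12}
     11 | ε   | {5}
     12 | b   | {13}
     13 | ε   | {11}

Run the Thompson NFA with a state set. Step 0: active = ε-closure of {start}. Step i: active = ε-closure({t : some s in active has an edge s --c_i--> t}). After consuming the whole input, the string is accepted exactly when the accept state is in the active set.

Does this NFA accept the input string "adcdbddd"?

initial (ε-close {0}): {0,1,2}
'a' @ 1: {}  — no active states
rest 'dcdbddd' ignored (set empty)
after full input: {}  (accept=1 not in)

Answer: REJECT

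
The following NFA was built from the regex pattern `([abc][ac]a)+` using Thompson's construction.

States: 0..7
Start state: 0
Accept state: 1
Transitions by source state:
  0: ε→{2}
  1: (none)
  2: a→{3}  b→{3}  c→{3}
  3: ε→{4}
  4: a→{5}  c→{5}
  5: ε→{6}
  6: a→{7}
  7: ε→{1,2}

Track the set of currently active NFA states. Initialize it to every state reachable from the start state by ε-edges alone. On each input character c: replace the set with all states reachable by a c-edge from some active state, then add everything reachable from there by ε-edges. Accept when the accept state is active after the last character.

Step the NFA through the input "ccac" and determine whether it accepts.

start: ε-closure({0}) = {0,2}
'c' @ 1: {3,4}
'c' @ 2: {5,6}
'a' @ 3: {1,2,7}  (accept∈set)
'c' @ 4: {3,4}
after full input: {3,4}  (accept=1 not in)

Answer: REJECT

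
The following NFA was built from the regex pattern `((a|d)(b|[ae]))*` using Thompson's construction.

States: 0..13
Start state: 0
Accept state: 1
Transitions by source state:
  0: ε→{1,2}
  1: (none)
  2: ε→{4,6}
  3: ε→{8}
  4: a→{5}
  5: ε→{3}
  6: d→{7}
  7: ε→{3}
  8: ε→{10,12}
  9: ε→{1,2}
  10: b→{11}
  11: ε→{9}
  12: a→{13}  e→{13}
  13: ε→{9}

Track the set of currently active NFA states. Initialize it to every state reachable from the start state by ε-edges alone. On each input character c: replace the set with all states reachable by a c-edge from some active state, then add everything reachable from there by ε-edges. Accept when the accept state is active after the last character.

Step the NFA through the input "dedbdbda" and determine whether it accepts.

Answer: ACCEPT

Derivation:
start: ε-closure({0}) = {0,1,2,4,6}
'd' @ 1: {3,7,8,10,12}
'e' @ 2: {1,2,4,6,9,13}  [accepting]
'd' @ 3: {3,7,8,10,12}
'b' @ 4: {1,2,4,6,9,11}  [accepting]
'd' @ 5: {3,7,8,10,12}
'b' @ 6: {1,2,4,6,9,11}  [accepting]
'd' @ 7: {3,7,8,10,12}
'a' @ 8: {1,2,4,6,9,13}  [accepting]
end set {1,2,4,6,9,13} — state 1 in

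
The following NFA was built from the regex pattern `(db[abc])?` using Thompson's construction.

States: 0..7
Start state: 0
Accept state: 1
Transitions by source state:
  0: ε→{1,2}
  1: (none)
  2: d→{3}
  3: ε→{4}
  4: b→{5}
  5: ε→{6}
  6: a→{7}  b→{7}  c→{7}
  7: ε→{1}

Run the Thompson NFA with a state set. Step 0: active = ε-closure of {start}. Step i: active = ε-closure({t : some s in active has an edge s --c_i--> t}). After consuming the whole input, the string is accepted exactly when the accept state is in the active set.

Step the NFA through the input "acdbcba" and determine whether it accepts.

initial (ε-close {0}): {0,1,2}
'a' @ 1: {}  — dead — no transitions
rest 'cdbcba' ignored (set empty)
after full input: {}  (accept=1 not in)

Answer: REJECT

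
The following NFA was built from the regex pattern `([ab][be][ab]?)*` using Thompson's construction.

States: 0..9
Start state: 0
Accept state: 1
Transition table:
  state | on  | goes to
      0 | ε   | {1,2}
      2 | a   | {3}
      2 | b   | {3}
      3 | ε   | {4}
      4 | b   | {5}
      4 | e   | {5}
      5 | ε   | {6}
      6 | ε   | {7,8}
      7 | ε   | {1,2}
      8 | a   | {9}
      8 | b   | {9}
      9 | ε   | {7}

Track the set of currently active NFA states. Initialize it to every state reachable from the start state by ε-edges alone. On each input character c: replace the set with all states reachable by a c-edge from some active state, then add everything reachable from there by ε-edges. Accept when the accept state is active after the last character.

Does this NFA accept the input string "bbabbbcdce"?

Answer: REJECT

Trace:
initial (ε-close {0}): {0,1,2}
'b' @ 1: {3,4}
'b' @ 2: {1,2,5,6,7,8}  [accepting]
'a' @ 3: {1,2,3,4,7,9}  [accepting]
'b' @ 4: {1,2,3,4,5,6,7,8}  [accepting]
'b' @ 5: {1,2,3,4,5,6,7,8,9}  [accepting]
'b' @ 6: {1,2,3,4,5,6,7,8,9}  [accepting]
'c' @ 7: {}  — dead — no transitions
rest 'dce' ignored (set empty)
final: {}; accept 1 not in set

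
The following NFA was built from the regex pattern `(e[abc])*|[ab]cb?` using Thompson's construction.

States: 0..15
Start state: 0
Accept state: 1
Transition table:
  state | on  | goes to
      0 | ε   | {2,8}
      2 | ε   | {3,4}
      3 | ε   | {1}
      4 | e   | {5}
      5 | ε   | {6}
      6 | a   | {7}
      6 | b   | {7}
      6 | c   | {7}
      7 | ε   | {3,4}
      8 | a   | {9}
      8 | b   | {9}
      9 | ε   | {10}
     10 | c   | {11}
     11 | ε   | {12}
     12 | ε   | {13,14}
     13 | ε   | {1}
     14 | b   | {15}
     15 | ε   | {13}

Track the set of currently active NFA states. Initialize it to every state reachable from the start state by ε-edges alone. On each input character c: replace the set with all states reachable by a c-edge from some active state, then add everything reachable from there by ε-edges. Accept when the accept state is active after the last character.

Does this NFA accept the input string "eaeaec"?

Answer: ACCEPT

Steps:
initial (ε-close {0}): {0,1,2,3,4,8}
'e' @ 1: {5,6}
'a' @ 2: {1,3,4,7}  [accepting]
'e' @ 3: {5,6}
'a' @ 4: {1,3,4,7}  [accepting]
'e' @ 5: {5,6}
'c' @ 6: {1,3,4,7}  [accepting]
end set {1,3,4,7} — state 1 in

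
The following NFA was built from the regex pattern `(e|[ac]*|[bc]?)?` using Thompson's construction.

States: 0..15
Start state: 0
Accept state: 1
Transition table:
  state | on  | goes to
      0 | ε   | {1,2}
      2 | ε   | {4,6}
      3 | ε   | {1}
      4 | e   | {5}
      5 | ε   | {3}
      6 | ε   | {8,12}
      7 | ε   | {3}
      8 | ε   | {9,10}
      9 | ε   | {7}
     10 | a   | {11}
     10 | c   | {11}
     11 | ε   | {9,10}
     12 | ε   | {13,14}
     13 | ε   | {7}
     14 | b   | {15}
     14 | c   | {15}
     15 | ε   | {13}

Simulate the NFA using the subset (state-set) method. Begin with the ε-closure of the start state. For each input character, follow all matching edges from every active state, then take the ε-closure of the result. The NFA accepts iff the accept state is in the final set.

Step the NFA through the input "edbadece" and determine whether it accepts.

Answer: REJECT

Derivation:
S₀ = ε-closure({0}) = {0,1,2,3,4,6,7,8,9,10,12,13,14}
'e' @ 1: {1,3,5}  ✓accept
'd' @ 2: {}  — no active states
rest 'badece' ignored (set empty)
end set {} — state 1 not in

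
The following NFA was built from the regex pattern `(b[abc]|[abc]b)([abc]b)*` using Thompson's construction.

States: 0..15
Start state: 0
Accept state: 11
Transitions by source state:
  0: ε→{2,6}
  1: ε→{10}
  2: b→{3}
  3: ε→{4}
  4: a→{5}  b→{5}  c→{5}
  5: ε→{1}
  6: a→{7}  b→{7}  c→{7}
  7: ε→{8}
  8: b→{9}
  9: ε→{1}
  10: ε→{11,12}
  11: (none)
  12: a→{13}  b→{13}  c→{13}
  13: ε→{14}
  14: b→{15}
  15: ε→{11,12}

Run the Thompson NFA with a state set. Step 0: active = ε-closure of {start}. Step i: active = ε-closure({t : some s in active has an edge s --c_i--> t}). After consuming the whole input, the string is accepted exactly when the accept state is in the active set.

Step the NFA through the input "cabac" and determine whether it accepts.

start: ε-closure({0}) = {0,2,6}
'c' @ 1: {7,8}
'a' @ 2: {}  — dead — no transitions
rest 'bac' ignored (set empty)
end set {} — state 11 not in

Answer: REJECT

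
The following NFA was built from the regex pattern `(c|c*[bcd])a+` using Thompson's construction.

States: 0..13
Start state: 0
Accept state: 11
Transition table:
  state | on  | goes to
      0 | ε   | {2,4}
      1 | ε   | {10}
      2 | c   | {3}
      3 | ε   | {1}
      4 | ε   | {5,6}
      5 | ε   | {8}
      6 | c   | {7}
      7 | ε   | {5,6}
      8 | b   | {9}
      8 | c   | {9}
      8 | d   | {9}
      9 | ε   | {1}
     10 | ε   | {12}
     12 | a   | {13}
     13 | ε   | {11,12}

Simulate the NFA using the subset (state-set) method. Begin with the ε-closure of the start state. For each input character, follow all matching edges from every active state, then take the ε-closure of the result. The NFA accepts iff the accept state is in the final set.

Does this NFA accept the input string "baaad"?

Answer: REJECT

Steps:
start: ε-closure({0}) = {0,2,4,5,6,8}
'b' @ 1: {1,9,10,12}
'a' @ 2: {11,12,13}  [accepting]
'a' @ 3: {11,12,13}  [accepting]
'a' @ 4: {11,12,13}  [accepting]
'd' @ 5: {}  — state set empty
end set {} — state 11 not in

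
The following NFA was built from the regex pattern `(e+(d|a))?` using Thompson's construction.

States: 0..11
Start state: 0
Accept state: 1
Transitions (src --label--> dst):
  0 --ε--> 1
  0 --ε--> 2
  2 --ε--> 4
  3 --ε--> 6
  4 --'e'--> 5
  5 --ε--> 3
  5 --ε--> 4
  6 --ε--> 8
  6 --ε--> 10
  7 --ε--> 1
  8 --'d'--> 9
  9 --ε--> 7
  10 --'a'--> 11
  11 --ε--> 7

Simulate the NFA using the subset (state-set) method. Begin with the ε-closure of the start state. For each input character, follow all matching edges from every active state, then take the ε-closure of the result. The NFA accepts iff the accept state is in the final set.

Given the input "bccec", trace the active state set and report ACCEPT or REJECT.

S₀ = ε-closure({0}) = {0,1,2,4}
'b' @ 1: {}  — state set empty
rest 'ccec' ignored (set empty)
end set {} — state 1 not in

Answer: REJECT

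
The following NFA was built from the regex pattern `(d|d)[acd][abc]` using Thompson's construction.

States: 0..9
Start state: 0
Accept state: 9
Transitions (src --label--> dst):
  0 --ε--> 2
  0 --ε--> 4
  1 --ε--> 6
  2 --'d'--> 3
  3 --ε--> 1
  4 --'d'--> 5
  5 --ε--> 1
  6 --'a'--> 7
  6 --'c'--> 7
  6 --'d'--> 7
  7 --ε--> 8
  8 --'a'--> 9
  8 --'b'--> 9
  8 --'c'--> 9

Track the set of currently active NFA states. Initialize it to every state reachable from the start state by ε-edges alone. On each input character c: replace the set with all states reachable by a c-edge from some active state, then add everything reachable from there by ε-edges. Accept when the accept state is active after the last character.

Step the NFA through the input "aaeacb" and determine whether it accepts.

Answer: REJECT

Trace:
initial (ε-close {0}): {0,2,4}
'a' @ 1: {}  — dead — no transitions
rest 'aeacb' ignored (set empty)
after full input: {}  (accept=9 not in)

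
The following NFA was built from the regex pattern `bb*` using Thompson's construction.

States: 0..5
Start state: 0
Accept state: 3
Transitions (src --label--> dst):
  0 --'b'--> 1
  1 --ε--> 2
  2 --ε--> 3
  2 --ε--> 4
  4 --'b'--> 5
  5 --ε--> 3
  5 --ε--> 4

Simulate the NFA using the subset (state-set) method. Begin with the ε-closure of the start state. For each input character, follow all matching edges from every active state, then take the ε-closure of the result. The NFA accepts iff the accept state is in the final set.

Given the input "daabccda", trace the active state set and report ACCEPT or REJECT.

S₀ = ε-closure({0}) = {0}
'd' @ 1: {}  — state set empty
rest 'aabccda' ignored (set empty)
after full input: {}  (accept=3 not in)

Answer: REJECT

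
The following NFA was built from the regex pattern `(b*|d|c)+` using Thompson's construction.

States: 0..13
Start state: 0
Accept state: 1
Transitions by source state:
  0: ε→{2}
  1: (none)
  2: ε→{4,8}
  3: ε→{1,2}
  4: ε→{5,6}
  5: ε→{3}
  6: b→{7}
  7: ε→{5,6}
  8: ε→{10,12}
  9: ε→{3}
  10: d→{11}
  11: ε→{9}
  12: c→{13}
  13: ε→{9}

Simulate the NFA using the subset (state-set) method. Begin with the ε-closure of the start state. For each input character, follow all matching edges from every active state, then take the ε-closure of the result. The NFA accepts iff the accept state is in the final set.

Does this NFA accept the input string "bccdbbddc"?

Answer: ACCEPT

Steps:
S₀ = ε-closure({0}) = {0,1,2,3,4,5,6,8,10,12}
'b' @ 1: {1,2,3,4,5,6,7,8,10,12}  ✓accept
'c' @ 2: {1,2,3,4,5,6,8,9,10,12,13}  ✓accept
'c' @ 3: {1,2,3,4,5,6,8,9,10,12,13}  ✓accept
'd' @ 4: {1,2,3,4,5,6,8,9,10,11,12}  ✓accept
'b' @ 5: {1,2,3,4,5,6,7,8,10,12}  ✓accept
'b' @ 6: {1,2,3,4,5,6,7,8,10,12}  ✓accept
'd' @ 7: {1,2,3,4,5,6,8,9,10,11,12}  ✓accept
'd' @ 8: {1,2,3,4,5,6,8,9,10,11,12}  ✓accept
'c' @ 9: {1,2,3,4,5,6,8,9,10,12,13}  ✓accept
end set {1,2,3,4,5,6,8,9,10,12,13} — state 1 in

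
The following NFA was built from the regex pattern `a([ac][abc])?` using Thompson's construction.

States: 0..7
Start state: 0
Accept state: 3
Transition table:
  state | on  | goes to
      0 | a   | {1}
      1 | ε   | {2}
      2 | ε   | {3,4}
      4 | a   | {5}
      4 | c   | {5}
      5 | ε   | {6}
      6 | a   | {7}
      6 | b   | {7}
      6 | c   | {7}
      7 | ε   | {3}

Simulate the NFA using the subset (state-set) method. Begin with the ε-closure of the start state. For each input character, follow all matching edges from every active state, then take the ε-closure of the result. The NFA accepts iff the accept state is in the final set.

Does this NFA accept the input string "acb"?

S₀ = ε-closure({0}) = {0}
'a' @ 1: {1,2,3,4}  (accept∈set)
'c' @ 2: {5,6}
'b' @ 3: {3,7}  (accept∈set)
final: {3,7}; accept 3 in set

Answer: ACCEPT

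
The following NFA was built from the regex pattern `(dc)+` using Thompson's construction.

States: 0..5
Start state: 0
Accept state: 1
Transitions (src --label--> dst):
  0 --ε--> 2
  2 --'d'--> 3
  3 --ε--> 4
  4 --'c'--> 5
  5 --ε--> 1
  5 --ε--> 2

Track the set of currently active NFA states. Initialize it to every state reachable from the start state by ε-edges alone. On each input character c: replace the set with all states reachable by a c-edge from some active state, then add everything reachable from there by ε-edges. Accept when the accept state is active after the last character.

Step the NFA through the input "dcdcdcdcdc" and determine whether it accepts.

Answer: ACCEPT

Derivation:
S₀ = ε-closure({0}) = {0,2}
'd' @ 1: {3,4}
'c' @ 2: {1,2,5}  (accept∈set)
'd' @ 3: {3,4}
'c' @ 4: {1,2,5}  (accept∈set)
'd' @ 5: {3,4}
'c' @ 6: {1,2,5}  (accept∈set)
'd' @ 7: {3,4}
'c' @ 8: {1,2,5}  (accept∈set)
'd' @ 9: {3,4}
'c' @ 10: {1,2,5}  (accept∈set)
final: {1,2,5}; accept 1 in set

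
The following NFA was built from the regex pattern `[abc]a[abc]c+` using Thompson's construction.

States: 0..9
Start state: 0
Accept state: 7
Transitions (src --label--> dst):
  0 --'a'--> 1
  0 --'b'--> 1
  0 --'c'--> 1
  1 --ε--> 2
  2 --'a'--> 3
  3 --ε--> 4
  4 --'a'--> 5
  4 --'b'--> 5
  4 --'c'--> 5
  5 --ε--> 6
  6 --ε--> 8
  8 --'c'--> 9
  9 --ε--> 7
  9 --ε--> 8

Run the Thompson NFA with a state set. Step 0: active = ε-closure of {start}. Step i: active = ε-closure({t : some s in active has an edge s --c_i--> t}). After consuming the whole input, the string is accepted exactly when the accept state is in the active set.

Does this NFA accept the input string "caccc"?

start: ε-closure({0}) = {0}
'c' @ 1: {1,2}
'a' @ 2: {3,4}
'c' @ 3: {5,6,8}
'c' @ 4: {7,8,9}  (accept∈set)
'c' @ 5: {7,8,9}  (accept∈set)
end set {7,8,9} — state 7 in

Answer: ACCEPT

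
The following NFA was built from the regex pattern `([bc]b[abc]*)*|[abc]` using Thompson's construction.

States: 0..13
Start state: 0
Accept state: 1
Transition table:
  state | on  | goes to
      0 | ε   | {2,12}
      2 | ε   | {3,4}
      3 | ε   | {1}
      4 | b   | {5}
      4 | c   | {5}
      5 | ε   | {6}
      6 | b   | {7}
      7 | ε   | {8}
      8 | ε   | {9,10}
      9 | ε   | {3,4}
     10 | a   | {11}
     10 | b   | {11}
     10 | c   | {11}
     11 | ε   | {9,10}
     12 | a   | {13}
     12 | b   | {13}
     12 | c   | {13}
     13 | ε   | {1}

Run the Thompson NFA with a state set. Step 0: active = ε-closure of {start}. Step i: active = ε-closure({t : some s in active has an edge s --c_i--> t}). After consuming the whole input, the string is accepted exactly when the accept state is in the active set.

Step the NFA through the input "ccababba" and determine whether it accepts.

Answer: REJECT

Trace:
initial (ε-close {0}): {0,1,2,3,4,12}
'c' @ 1: {1,5,6,13}  (accept∈set)
'c' @ 2: {}  — dead — no transitions
rest 'ababba' ignored (set empty)
final: {}; accept 1 not in set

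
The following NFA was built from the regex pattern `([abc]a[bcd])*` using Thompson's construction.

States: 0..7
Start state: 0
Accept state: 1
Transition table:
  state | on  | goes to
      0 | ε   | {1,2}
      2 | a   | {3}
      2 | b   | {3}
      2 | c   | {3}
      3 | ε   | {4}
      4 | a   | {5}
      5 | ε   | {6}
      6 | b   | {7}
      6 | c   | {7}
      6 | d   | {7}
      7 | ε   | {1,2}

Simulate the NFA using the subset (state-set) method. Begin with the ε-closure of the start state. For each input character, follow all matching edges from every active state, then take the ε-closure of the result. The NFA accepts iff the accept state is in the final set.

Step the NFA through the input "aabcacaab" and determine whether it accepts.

Answer: ACCEPT

Trace:
start: ε-closure({0}) = {0,1,2}
'a' @ 1: {3,4}
'a' @ 2: {5,6}
'b' @ 3: {1,2,7}  ✓accept
'c' @ 4: {3,4}
'a' @ 5: {5,6}
'c' @ 6: {1,2,7}  ✓accept
'a' @ 7: {3,4}
'a' @ 8: {5,6}
'b' @ 9: {1,2,7}  ✓accept
after full input: {1,2,7}  (accept=1 in)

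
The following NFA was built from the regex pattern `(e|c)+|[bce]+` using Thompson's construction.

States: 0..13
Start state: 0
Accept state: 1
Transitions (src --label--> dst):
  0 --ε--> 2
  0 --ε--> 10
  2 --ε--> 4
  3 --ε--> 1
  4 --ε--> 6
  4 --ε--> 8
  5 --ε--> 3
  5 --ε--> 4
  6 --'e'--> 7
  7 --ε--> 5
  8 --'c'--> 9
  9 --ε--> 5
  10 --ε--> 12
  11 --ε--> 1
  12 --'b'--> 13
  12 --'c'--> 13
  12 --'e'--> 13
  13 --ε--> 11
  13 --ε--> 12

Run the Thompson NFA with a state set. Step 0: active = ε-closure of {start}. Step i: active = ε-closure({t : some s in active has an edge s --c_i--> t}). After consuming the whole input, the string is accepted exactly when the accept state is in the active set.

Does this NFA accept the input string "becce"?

Answer: ACCEPT

Derivation:
S₀ = ε-closure({0}) = {0,2,4,6,8,10,12}
'b' @ 1: {1,11,12,13}  (accept∈set)
'e' @ 2: {1,11,12,13}  (accept∈set)
'c' @ 3: {1,11,12,13}  (accept∈set)
'c' @ 4: {1,11,12,13}  (accept∈set)
'e' @ 5: {1,11,12,13}  (accept∈set)
final: {1,11,12,13}; accept 1 in set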